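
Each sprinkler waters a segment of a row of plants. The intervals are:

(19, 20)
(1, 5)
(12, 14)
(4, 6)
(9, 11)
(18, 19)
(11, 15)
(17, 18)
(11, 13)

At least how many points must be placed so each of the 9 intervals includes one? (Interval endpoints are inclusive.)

By right end: [1,5]  [4,6]  [9,11]  [11,13]  [12,14]  [11,15]  [17,18]  [18,19]  [19,20]
[1,5] uncovered → point at 5; [9,11] uncovered → point at 11; [12,14] uncovered → point at 14; [17,18] uncovered → point at 18; [19,20] uncovered → point at 20.
Points: 5, 11, 14, 18, 20 (5 total).

5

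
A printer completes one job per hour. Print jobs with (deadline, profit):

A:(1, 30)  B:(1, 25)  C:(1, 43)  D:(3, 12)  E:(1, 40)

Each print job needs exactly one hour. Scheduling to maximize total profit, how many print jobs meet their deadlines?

By profit: C(d1,43), E(d1,40), A(d1,30), B(d1,25), D(d3,12)
C→slot 1; E skipped; A skipped; B skipped; D→slot 3.
2 of 5 scheduled.

2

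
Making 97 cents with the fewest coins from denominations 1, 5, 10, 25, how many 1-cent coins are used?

2

Greedy: take as many of the largest coin as possible, then repeat with the remainder.
97 − 3×25→22 − 2×10→2 − 2×1→0
Count of 1: 2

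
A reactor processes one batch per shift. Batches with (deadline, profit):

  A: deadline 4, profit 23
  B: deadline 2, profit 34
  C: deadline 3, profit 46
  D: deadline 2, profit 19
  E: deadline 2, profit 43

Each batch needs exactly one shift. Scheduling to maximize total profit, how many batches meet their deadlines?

Sort by profit descending; place each in the latest free slot ≤ its deadline.
Profit order: C=46 E=43 B=34 A=23 D=19
Assign: C→slot 3, E→slot 2, B→slot 1, A→slot 4, D skipped.
Slots: [1:B] [2:E] [3:C] [4:A]
4 of 5 scheduled.

4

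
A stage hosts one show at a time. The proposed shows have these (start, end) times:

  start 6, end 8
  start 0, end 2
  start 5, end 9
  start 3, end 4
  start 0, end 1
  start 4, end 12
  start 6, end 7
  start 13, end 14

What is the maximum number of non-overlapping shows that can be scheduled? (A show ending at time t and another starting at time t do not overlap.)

Sorted by end: (0,1)  (0,2)  (3,4)  (6,7)  (6,8)  (5,9)  (4,12)  (13,14)
take (0,1); skip (0,2); take (3,4); take (6,7); take (13,14).
Selected 4 shows.

4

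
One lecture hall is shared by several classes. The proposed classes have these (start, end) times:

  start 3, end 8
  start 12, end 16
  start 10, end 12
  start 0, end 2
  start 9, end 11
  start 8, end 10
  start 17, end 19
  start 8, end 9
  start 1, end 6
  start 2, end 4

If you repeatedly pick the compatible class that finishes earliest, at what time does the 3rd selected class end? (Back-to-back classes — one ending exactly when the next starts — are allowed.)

Sort by end time and greedily take each interval whose start is ≥ the last chosen end.
By end time: (0,2), (2,4), (1,6), (3,8), (8,9), (8,10), (9,11), (10,12), (12,16), (17,19).
Pick (0,2); next start ≥ 2 → (2,4); next start ≥ 4 → (8,9); next start ≥ 9 → (9,11); next start ≥ 11 → (12,16); next start ≥ 16 → (17,19).
Selected: (0,2) (2,4) (8,9) (9,11) (12,16) (17,19)

9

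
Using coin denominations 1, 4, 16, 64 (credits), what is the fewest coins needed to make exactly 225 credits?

Use the largest denomination that fits, subtract, and repeat.
225 − 3×64→33 − 2×16→1 − 1×1→0
Total coins = 3 + 2 + 1 = 6

6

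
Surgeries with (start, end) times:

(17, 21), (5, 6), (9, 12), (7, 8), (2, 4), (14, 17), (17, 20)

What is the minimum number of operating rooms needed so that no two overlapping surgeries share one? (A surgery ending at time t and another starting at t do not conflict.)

2

Count concurrent intervals with a sweep; the peak is the room count.
Events (time:±→running): 2:+→1 4:-→0 5:+→1 6:-→0 7:+→1 8:-→0 9:+→1 12:-→0 14:+→1 17:-→0 17:+→1 17:+→2 … peak 2.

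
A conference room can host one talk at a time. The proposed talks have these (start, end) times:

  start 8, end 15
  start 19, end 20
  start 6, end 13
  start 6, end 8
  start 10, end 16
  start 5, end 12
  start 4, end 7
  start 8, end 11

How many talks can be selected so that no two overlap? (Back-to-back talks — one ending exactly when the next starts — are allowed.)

Greedy by earliest finish: after sorting by end time, pick each interval compatible with the last pick.
By end time: (4,7), (6,8), (8,11), (5,12), (6,13), (8,15), (10,16), (19,20).
Pick (4,7); next start ≥ 7 → (8,11); next start ≥ 11 → (19,20).
Selected 3 talks.

3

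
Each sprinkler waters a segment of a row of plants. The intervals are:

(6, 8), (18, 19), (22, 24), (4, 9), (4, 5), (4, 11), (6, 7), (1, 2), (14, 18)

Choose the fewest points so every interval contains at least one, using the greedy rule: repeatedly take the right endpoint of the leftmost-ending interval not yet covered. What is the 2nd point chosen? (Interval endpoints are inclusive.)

5

Process intervals by earliest right end; each time one isn't hit yet, stab at its right endpoint.
Sorted: [1,2] [4,5] [6,7] [6,8] [4,9] [4,11] [14,18] [18,19] [22,24]
{[1,2]} hit by 2; {[4,5]} hit by 5; {[6,7],[6,8],[4,9],[4,11]} hit by 7; {[14,18],[18,19]} hit by 18; {[22,24]} hit by 24.
Points: 2, 5, 7, 18, 24 (5 total).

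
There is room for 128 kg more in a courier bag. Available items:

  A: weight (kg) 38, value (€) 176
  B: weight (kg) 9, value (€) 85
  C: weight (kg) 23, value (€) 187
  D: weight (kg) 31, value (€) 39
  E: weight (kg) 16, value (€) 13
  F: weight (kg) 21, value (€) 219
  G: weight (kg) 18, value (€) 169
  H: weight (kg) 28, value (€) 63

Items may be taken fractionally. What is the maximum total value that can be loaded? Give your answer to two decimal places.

878.75

Ratios (sorted): F 10.43, B 9.44, G 9.39, C 8.13, A 4.63, H 2.25, D 1.26, E 0.81
take F (21 @ 219); take B (9 @ 85); take G (18 @ 169); take C (23 @ 187); take A (38 @ 176); take 19/28 of H → 42.75. Capacity used 128/128.
Total value = 878.75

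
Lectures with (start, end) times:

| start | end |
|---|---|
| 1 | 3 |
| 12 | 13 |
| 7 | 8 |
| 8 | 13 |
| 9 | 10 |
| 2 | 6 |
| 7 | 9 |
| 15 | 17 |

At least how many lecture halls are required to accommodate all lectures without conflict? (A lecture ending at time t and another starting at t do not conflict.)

2

Count concurrent intervals with a sweep; the peak is the room count.
Events (time:±→running): 1:+→1 2:+→2 … peak 2.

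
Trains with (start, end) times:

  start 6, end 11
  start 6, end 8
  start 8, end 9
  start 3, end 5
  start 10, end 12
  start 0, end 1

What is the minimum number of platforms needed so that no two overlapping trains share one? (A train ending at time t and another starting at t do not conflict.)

2

The answer is the maximum number of intervals overlapping at any instant.
Events (time:±→running): 0:+→1 1:-→0 3:+→1 5:-→0 6:+→1 6:+→2 … peak 2.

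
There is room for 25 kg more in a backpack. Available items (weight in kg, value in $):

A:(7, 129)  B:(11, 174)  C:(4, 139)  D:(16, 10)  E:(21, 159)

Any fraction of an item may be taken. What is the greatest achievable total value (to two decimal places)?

Sort by value per unit weight and fill in that order.
Ratios (sorted): C 34.75, A 18.43, B 15.82, E 7.57, D 0.62
take C (4 @ 139); take A (7 @ 129); take B (11 @ 174); take 3/21 of E → 22.71. Capacity used 25/25.
Total value = 464.71

464.71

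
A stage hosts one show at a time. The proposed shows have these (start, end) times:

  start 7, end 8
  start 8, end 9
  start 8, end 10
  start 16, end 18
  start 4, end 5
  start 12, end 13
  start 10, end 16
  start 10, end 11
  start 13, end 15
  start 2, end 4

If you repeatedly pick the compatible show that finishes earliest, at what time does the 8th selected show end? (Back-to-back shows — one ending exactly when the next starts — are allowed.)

18

Greedy by earliest finish: after sorting by end time, pick each interval compatible with the last pick.
Sorted by end: (2,4)  (4,5)  (7,8)  (8,9)  (8,10)  (10,11)  (12,13)  (13,15)  (10,16)  (16,18)
take (2,4); take (4,5); take (7,8); take (8,9); take (10,11); take (12,13); take (13,15); skip (10,16); take (16,18).
Selected: (2,4) (4,5) (7,8) (8,9) (10,11) (12,13) (13,15) (16,18)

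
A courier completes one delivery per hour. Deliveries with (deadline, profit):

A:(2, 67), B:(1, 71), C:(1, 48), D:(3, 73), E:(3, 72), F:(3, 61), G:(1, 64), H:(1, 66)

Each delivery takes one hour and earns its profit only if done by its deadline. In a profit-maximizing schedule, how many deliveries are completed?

Take jobs in profit order; each goes to the latest open slot no later than its deadline.
Profit order: D=73 E=72 B=71 A=67 H=66 G=64 F=61 C=48
Assign: D→slot 3, E→slot 2, B→slot 1, A skipped, H skipped, G skipped, F skipped, C skipped.
Slots: [1:B] [2:E] [3:D]
3 of 8 scheduled.

3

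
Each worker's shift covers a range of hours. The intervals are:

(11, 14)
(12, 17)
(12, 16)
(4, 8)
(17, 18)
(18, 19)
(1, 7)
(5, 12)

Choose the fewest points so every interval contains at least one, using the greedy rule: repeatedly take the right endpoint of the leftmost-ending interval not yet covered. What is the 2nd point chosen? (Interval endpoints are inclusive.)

14

Process intervals by earliest right end; each time one isn't hit yet, stab at its right endpoint.
Sorted: [1,7] [4,8] [5,12] [11,14] [12,16] [12,17] [17,18] [18,19]
{[1,7],[4,8],[5,12]} hit by 7; {[11,14],[12,16],[12,17]} hit by 14; {[17,18],[18,19]} hit by 18.
Points: 7, 14, 18 (3 total).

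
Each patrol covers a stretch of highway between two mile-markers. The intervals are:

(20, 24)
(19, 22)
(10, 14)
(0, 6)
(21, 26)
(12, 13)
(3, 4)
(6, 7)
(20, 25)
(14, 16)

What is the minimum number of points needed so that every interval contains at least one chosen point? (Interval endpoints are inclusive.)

5

By right end: [3,4]  [0,6]  [6,7]  [12,13]  [10,14]  [14,16]  [19,22]  [20,24]  [20,25]  [21,26]
[3,4] uncovered → point at 4; [6,7] uncovered → point at 7; [12,13] uncovered → point at 13; [14,16] uncovered → point at 16; [19,22] uncovered → point at 22.
Points: 4, 7, 13, 16, 22 (5 total).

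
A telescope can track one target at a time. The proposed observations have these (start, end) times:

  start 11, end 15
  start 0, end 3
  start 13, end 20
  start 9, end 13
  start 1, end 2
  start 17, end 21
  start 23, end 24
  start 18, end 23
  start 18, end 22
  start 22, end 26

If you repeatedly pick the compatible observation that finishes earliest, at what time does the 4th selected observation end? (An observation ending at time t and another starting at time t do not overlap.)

Sort by end time and greedily take each interval whose start is ≥ the last chosen end.
Sorted by end: (1,2)  (0,3)  (9,13)  (11,15)  (13,20)  (17,21)  (18,22)  (18,23)  (23,24)  (22,26)
take (1,2); skip (0,3); take (9,13); take (13,20); take (23,24); skip (22,26).
Selected: (1,2) (9,13) (13,20) (23,24)

24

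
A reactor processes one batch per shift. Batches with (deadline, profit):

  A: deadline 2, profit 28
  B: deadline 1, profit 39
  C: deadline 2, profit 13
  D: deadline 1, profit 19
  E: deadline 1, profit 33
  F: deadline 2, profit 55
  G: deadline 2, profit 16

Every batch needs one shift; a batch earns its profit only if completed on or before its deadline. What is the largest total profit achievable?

94

Take jobs in profit order; each goes to the latest open slot no later than its deadline.
By profit: F(d2,55), B(d1,39), E(d1,33), A(d2,28), D(d1,19), G(d2,16), C(d2,13)
F→slot 2; B→slot 1; E skipped; A skipped; D skipped; G skipped; C skipped.
Profit = 39 + 55 = 94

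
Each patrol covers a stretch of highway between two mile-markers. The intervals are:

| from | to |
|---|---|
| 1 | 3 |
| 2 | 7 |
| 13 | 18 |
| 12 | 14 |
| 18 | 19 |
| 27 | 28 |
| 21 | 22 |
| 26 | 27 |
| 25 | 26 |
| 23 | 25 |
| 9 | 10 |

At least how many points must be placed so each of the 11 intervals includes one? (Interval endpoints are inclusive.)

Sorted: [1,3] [2,7] [9,10] [12,14] [13,18] [18,19] [21,22] [23,25] [25,26] [26,27] [27,28]
{[1,3],[2,7]} hit by 3; {[9,10]} hit by 10; {[12,14],[13,18]} hit by 14; {[18,19]} hit by 19; {[21,22]} hit by 22; {[23,25],[25,26]} hit by 25; {[26,27],[27,28]} hit by 27.
Points: 3, 10, 14, 19, 22, 25, 27 (7 total).

7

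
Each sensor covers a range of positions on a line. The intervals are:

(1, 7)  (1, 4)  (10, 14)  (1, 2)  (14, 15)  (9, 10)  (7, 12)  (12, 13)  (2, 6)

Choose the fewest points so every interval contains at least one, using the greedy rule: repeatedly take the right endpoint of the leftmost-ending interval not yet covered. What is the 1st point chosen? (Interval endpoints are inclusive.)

2

Sorted: [1,2] [1,4] [2,6] [1,7] [9,10] [7,12] [12,13] [10,14] [14,15]
{[1,2],[1,4],[2,6],[1,7]} hit by 2; {[9,10],[7,12]} hit by 10; {[12,13],[10,14]} hit by 13; {[14,15]} hit by 15.
Points: 2, 10, 13, 15 (4 total).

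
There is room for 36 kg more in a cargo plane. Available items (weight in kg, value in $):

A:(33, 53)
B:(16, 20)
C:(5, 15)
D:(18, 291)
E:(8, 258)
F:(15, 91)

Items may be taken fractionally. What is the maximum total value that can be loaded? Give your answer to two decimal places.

609.67

Sort by value per unit weight and fill in that order.
Order: E (258/8=32.25) > D (291/18=16.17) > F (91/15=6.07) > C (15/5=3.00) > A (53/33=1.61) > B (20/16=1.25)
Fill: take E (8 @ 258) → take D (18 @ 291) → take 10/15 of F → 60.67; 36/36 used.
Total value = 609.67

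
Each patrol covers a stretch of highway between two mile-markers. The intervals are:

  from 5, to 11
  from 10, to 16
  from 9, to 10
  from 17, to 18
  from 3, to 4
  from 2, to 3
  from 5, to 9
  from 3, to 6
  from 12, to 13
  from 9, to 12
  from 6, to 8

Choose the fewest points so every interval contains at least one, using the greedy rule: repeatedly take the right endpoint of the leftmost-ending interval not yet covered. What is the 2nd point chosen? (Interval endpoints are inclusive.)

Process intervals by earliest right end; each time one isn't hit yet, stab at its right endpoint.
By right end: [2,3]  [3,4]  [3,6]  [6,8]  [5,9]  [9,10]  [5,11]  [9,12]  [12,13]  [10,16]  [17,18]
[2,3] uncovered → point at 3; [6,8] uncovered → point at 8; [9,10] uncovered → point at 10; [12,13] uncovered → point at 13; [17,18] uncovered → point at 18.
Points: 3, 8, 10, 13, 18 (5 total).

8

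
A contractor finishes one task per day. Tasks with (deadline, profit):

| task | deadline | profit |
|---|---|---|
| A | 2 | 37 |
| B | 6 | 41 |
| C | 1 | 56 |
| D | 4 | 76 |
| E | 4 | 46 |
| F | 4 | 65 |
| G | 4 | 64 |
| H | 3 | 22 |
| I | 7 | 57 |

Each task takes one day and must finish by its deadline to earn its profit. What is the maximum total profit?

359

Sort by profit descending; place each in the latest free slot ≤ its deadline.
By profit: D(d4,76), F(d4,65), G(d4,64), I(d7,57), C(d1,56), E(d4,46), B(d6,41), A(d2,37), H(d3,22)
D→slot 4; F→slot 3; G→slot 2; I→slot 7; C→slot 1; E skipped; B→slot 6; A skipped; H skipped.
Profit = 56 + 64 + 65 + 76 + 41 + 57 = 359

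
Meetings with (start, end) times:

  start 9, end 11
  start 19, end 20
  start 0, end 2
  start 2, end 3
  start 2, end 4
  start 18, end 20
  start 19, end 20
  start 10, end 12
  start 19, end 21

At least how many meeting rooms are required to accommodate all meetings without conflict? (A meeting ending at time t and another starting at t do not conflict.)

4

The answer is the maximum number of intervals overlapping at any instant.
starts: [0, 2, 2, 9, 10, 18, 19, 19, 19]
ends:   [2, 3, 4, 11, 12, 20, 20, 20, 21]
s0→1 e2→0 s2→1 s2→2 e3→1 e4→0 s9→1 s10→2 e11→1 e12→0 s18→1 s19→2 s19→3 s19→4  — peak 4.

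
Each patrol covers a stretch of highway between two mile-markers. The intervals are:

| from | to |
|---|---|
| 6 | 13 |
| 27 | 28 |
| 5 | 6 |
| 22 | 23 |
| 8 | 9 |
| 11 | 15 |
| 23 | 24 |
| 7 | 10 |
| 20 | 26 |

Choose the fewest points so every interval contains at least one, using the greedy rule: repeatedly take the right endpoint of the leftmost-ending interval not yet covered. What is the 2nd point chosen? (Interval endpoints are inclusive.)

Process intervals by earliest right end; each time one isn't hit yet, stab at its right endpoint.
By right end: [5,6]  [8,9]  [7,10]  [6,13]  [11,15]  [22,23]  [23,24]  [20,26]  [27,28]
[5,6] uncovered → point at 6; [8,9] uncovered → point at 9; [11,15] uncovered → point at 15; [22,23] uncovered → point at 23; [27,28] uncovered → point at 28.
Points: 6, 9, 15, 23, 28 (5 total).

9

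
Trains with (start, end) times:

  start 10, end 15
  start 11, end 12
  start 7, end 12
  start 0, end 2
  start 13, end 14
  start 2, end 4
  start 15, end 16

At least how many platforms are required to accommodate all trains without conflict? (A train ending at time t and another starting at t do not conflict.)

3

Events (time:±→running): 0:+→1 2:-→0 2:+→1 4:-→0 7:+→1 10:+→2 11:+→3 … peak 3.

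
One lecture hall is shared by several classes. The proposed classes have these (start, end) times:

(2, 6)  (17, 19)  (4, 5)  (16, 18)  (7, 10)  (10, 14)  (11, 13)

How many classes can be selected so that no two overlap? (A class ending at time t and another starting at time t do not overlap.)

4

Sort by end time and greedily take each interval whose start is ≥ the last chosen end.
By end time: (4,5), (2,6), (7,10), (11,13), (10,14), (16,18), (17,19).
Pick (4,5); next start ≥ 5 → (7,10); next start ≥ 10 → (11,13); next start ≥ 13 → (16,18).
Selected 4 classes.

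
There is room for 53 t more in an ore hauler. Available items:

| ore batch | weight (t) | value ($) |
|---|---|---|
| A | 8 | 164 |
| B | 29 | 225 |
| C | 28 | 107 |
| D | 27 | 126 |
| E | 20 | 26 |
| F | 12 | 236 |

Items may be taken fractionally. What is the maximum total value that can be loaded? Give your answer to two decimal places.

643.67

Greedy by value/weight ratio, highest first.
Order: A (164/8=20.50) > F (236/12=19.67) > B (225/29=7.76) > D (126/27=4.67) > C (107/28=3.82) > E (26/20=1.30)
Fill: take A (8 @ 164) → take F (12 @ 236) → take B (29 @ 225) → take 4/27 of D → 18.67; 53/53 used.
Total value = 643.67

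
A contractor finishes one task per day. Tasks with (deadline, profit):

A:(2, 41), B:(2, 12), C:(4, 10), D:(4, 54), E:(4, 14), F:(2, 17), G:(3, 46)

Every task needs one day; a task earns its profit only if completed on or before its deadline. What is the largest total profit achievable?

By profit: D(d4,54), G(d3,46), A(d2,41), F(d2,17), E(d4,14), B(d2,12), C(d4,10)
D→slot 4; G→slot 3; A→slot 2; F→slot 1; E skipped; B skipped; C skipped.
Profit = 17 + 41 + 46 + 54 = 158

158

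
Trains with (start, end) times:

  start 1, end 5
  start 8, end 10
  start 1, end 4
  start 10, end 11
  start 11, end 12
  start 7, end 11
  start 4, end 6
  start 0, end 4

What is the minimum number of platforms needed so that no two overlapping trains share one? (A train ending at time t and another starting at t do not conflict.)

The answer is the maximum number of intervals overlapping at any instant.
starts: [0, 1, 1, 4, 7, 8, 10, 11]
ends:   [4, 4, 5, 6, 10, 11, 11, 12]
s0→1 s1→2 s1→3  — peak 3.

3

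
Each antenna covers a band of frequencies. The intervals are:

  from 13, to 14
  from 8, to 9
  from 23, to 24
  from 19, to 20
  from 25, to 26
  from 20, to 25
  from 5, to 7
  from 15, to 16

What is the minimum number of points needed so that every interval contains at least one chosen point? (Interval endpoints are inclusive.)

Sort by right endpoint; whenever an interval is uncovered, place a point at its right end.
By right end: [5,7]  [8,9]  [13,14]  [15,16]  [19,20]  [23,24]  [20,25]  [25,26]
[5,7] uncovered → point at 7; [8,9] uncovered → point at 9; [13,14] uncovered → point at 14; [15,16] uncovered → point at 16; [19,20] uncovered → point at 20; [23,24] uncovered → point at 24; [25,26] uncovered → point at 26.
Points: 7, 9, 14, 16, 20, 24, 26 (7 total).

7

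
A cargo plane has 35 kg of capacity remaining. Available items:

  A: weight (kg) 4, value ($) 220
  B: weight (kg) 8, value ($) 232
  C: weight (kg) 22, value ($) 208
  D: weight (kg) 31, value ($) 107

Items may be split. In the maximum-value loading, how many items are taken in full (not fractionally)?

3

Order: A (220/4=55.00) > B (232/8=29.00) > C (208/22=9.45) > D (107/31=3.45)
Fill: take A (4 @ 220) → take B (8 @ 232) → take C (22 @ 208) → take 1/31 of D → 3.45; 35/35 used.
3 item(s) taken whole; one partial (take 1/31 of D).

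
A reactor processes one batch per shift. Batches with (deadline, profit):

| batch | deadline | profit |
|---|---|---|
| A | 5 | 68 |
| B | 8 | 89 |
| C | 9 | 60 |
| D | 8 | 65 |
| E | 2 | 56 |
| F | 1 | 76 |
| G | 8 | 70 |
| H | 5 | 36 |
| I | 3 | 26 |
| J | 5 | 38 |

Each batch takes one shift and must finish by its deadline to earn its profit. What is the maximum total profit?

558

Sort by profit descending; place each in the latest free slot ≤ its deadline.
By profit: B(d8,89), F(d1,76), G(d8,70), A(d5,68), D(d8,65), C(d9,60), E(d2,56), J(d5,38), H(d5,36), I(d3,26)
B→slot 8; F→slot 1; G→slot 7; A→slot 5; D→slot 6; C→slot 9; E→slot 2; J→slot 4; H→slot 3; I skipped.
Profit = 76 + 56 + 36 + 38 + 68 + 65 + 70 + 89 + 60 = 558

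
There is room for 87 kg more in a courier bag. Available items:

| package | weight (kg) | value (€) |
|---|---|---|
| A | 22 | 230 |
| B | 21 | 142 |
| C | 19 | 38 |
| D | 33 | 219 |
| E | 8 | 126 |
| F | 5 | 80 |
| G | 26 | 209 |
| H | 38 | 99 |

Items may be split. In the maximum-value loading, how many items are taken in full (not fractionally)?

Order: F (80/5=16.00) > E (126/8=15.75) > A (230/22=10.45) > G (209/26=8.04) > B (142/21=6.76) > D (219/33=6.64) > H (99/38=2.61) > C (38/19=2.00)
Fill: take F (5 @ 80) → take E (8 @ 126) → take A (22 @ 230) → take G (26 @ 209) → take B (21 @ 142) → take 5/33 of D → 33.18; 87/87 used.
5 item(s) taken whole; one partial (take 5/33 of D).

5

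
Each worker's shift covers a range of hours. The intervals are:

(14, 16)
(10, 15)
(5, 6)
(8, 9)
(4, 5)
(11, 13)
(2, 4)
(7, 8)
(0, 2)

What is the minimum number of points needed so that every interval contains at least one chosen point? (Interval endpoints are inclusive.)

5

By right end: [0,2]  [2,4]  [4,5]  [5,6]  [7,8]  [8,9]  [11,13]  [10,15]  [14,16]
[0,2] uncovered → point at 2; [4,5] uncovered → point at 5; [7,8] uncovered → point at 8; [11,13] uncovered → point at 13; [14,16] uncovered → point at 16.
Points: 2, 5, 8, 13, 16 (5 total).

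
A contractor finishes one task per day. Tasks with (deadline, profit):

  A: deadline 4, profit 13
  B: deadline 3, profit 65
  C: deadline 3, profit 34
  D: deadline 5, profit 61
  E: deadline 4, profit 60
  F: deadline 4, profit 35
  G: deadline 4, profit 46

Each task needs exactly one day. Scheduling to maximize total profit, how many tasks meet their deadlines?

Take jobs in profit order; each goes to the latest open slot no later than its deadline.
By profit: B(d3,65), D(d5,61), E(d4,60), G(d4,46), F(d4,35), C(d3,34), A(d4,13)
B→slot 3; D→slot 5; E→slot 4; G→slot 2; F→slot 1; C skipped; A skipped.
5 of 7 scheduled.

5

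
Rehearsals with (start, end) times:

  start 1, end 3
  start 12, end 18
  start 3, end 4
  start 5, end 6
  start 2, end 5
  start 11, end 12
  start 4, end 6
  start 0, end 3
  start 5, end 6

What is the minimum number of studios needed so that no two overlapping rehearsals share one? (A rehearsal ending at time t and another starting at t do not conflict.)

3

Count concurrent intervals with a sweep; the peak is the room count.
Events (time:±→running): 0:+→1 1:+→2 2:+→3 … peak 3.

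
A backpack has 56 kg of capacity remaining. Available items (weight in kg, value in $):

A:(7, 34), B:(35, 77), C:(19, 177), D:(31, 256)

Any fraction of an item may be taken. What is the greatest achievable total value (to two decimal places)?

Order: C (177/19=9.32) > D (256/31=8.26) > A (34/7=4.86) > B (77/35=2.20)
Fill: take C (19 @ 177) → take D (31 @ 256) → take 6/7 of A → 29.14; 56/56 used.
Total value = 462.14

462.14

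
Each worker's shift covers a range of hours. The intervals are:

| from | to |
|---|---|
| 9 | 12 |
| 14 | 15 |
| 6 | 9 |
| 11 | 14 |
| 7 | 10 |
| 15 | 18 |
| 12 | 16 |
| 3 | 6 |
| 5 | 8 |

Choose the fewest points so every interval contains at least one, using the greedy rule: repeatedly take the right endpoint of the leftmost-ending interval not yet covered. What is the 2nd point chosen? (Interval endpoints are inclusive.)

10

Process intervals by earliest right end; each time one isn't hit yet, stab at its right endpoint.
By right end: [3,6]  [5,8]  [6,9]  [7,10]  [9,12]  [11,14]  [14,15]  [12,16]  [15,18]
[3,6] uncovered → point at 6; [7,10] uncovered → point at 10; [11,14] uncovered → point at 14; [15,18] uncovered → point at 18.
Points: 6, 10, 14, 18 (4 total).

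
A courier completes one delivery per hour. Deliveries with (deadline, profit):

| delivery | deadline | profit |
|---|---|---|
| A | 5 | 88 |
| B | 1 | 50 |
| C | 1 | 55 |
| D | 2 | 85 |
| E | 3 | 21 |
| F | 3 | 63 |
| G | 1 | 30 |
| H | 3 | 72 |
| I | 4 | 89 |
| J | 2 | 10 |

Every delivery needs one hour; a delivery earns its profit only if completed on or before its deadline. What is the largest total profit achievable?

397

Sort by profit descending; place each in the latest free slot ≤ its deadline.
By profit: I(d4,89), A(d5,88), D(d2,85), H(d3,72), F(d3,63), C(d1,55), B(d1,50), G(d1,30), E(d3,21), J(d2,10)
I→slot 4; A→slot 5; D→slot 2; H→slot 3; F→slot 1; C skipped; B skipped; G skipped; E skipped; J skipped.
Profit = 63 + 85 + 72 + 89 + 88 = 397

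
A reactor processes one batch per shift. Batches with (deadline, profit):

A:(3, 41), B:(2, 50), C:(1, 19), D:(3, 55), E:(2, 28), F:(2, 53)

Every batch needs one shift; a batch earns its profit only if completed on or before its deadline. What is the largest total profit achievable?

158

Sort by profit descending; place each in the latest free slot ≤ its deadline.
By profit: D(d3,55), F(d2,53), B(d2,50), A(d3,41), E(d2,28), C(d1,19)
D→slot 3; F→slot 2; B→slot 1; A skipped; E skipped; C skipped.
Profit = 50 + 53 + 55 = 158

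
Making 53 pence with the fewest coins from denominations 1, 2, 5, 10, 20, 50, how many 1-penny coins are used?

1

Greedy: take as many of the largest coin as possible, then repeat with the remainder.
53 = 1×50 + 1×2 + 1×1
Count of 1: 1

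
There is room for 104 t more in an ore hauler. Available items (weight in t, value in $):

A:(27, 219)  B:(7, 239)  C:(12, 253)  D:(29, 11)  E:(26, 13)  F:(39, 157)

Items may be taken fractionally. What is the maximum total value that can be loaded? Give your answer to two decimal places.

Sort by value per unit weight and fill in that order.
Ratios (sorted): B 34.14, C 21.08, A 8.11, F 4.03, E 0.50, D 0.38
take B (7 @ 239); take C (12 @ 253); take A (27 @ 219); take F (39 @ 157); take 19/26 of E → 9.50. Capacity used 104/104.
Total value = 877.50

877.50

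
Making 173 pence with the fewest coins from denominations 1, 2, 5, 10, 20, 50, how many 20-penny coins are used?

173 = 3×50 + 1×20 + 1×2 + 1×1
Count of 20: 1

1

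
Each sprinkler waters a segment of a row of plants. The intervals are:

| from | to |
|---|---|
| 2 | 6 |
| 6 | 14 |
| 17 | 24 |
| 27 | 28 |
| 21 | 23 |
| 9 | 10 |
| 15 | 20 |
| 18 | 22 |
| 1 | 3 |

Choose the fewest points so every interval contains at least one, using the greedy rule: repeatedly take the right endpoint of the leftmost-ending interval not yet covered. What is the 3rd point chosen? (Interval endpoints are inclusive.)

Process intervals by earliest right end; each time one isn't hit yet, stab at its right endpoint.
Sorted: [1,3] [2,6] [9,10] [6,14] [15,20] [18,22] [21,23] [17,24] [27,28]
{[1,3],[2,6]} hit by 3; {[9,10],[6,14]} hit by 10; {[15,20],[18,22]} hit by 20; {[21,23],[17,24]} hit by 23; {[27,28]} hit by 28.
Points: 3, 10, 20, 23, 28 (5 total).

20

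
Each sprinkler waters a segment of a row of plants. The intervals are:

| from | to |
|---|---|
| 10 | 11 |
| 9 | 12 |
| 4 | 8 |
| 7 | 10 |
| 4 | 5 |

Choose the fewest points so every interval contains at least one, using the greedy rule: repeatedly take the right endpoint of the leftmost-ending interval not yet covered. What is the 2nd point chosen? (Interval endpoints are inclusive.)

10

Process intervals by earliest right end; each time one isn't hit yet, stab at its right endpoint.
By right end: [4,5]  [4,8]  [7,10]  [10,11]  [9,12]
[4,5] uncovered → point at 5; [7,10] uncovered → point at 10.
Points: 5, 10 (2 total).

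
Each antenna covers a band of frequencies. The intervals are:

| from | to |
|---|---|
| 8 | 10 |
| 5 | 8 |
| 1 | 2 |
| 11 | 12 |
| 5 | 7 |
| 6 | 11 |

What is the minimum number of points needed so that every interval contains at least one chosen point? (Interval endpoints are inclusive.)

4

Sort by right endpoint; whenever an interval is uncovered, place a point at its right end.
By right end: [1,2]  [5,7]  [5,8]  [8,10]  [6,11]  [11,12]
[1,2] uncovered → point at 2; [5,7] uncovered → point at 7; [8,10] uncovered → point at 10; [11,12] uncovered → point at 12.
Points: 2, 7, 10, 12 (4 total).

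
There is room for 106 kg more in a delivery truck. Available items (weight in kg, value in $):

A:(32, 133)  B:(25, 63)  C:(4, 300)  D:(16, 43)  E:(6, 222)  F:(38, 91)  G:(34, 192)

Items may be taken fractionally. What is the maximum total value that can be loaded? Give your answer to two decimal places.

925.28

Order: C (300/4=75.00) > E (222/6=37.00) > G (192/34=5.65) > A (133/32=4.16) > D (43/16=2.69) > B (63/25=2.52) > F (91/38=2.39)
Fill: take C (4 @ 300) → take E (6 @ 222) → take G (34 @ 192) → take A (32 @ 133) → take D (16 @ 43) → take 14/25 of B → 35.28; 106/106 used.
Total value = 925.28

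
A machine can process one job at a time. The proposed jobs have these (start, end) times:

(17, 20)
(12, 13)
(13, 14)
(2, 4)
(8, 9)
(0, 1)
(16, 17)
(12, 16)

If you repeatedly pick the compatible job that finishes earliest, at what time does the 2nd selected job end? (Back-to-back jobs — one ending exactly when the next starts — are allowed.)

Greedy by earliest finish: after sorting by end time, pick each interval compatible with the last pick.
By end time: (0,1), (2,4), (8,9), (12,13), (13,14), (12,16), (16,17), (17,20).
Pick (0,1); next start ≥ 1 → (2,4); next start ≥ 4 → (8,9); next start ≥ 9 → (12,13); next start ≥ 13 → (13,14); next start ≥ 14 → (16,17); next start ≥ 17 → (17,20).
Selected: (0,1) (2,4) (8,9) (12,13) (13,14) (16,17) (17,20)

4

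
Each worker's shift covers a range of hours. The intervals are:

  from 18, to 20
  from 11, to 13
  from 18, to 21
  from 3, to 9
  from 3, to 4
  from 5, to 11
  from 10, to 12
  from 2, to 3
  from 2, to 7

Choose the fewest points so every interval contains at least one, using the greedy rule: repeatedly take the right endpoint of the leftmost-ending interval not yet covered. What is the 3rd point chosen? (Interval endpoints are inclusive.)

20

By right end: [2,3]  [3,4]  [2,7]  [3,9]  [5,11]  [10,12]  [11,13]  [18,20]  [18,21]
[2,3] uncovered → point at 3; [5,11] uncovered → point at 11; [18,20] uncovered → point at 20.
Points: 3, 11, 20 (3 total).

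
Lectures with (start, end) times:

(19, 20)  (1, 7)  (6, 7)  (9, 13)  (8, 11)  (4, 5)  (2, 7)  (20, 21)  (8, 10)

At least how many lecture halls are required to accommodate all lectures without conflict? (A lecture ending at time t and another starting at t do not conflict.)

starts: [1, 2, 4, 6, 8, 8, 9, 19, 20]
ends:   [5, 7, 7, 7, 10, 11, 13, 20, 21]
s1→1 s2→2 s4→3  — peak 3.

3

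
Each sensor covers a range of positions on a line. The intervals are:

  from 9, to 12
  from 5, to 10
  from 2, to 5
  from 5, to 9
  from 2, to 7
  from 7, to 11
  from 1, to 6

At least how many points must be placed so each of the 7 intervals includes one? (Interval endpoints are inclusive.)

Sorted: [2,5] [1,6] [2,7] [5,9] [5,10] [7,11] [9,12]
{[2,5],[1,6],[2,7],[5,9],[5,10]} hit by 5; {[7,11],[9,12]} hit by 11.
Points: 5, 11 (2 total).

2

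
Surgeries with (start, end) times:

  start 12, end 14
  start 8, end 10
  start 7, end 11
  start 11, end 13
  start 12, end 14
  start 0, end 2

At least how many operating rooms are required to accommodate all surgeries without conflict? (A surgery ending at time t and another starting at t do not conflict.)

3

starts: [0, 7, 8, 11, 12, 12]
ends:   [2, 10, 11, 13, 14, 14]
s0→1 e2→0 s7→1 s8→2 e10→1 e11→0 s11→1 s12→2 s12→3  — peak 3.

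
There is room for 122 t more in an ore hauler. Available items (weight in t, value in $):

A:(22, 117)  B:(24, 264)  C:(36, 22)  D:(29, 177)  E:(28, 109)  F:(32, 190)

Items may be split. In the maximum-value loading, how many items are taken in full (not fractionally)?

Sort by value per unit weight and fill in that order.
Ratios (sorted): B 11.00, D 6.10, F 5.94, A 5.32, E 3.89, C 0.61
take B (24 @ 264); take D (29 @ 177); take F (32 @ 190); take A (22 @ 117); take 15/28 of E → 58.39. Capacity used 122/122.
4 item(s) taken whole; one partial (take 15/28 of E).

4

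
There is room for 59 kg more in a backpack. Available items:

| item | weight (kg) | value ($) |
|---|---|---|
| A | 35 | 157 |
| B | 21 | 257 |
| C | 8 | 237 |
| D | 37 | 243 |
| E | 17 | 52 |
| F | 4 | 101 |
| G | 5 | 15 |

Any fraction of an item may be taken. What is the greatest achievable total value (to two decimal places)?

Ratios (sorted): C 29.62, F 25.25, B 12.24, D 6.57, A 4.49, E 3.06, G 3.00
take C (8 @ 237); take F (4 @ 101); take B (21 @ 257); take 26/37 of D → 170.76. Capacity used 59/59.
Total value = 765.76

765.76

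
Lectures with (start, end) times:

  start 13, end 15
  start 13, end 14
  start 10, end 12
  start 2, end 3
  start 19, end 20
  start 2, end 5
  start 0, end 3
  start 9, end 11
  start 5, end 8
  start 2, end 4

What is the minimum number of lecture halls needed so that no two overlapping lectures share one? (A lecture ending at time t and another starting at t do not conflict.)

4

starts: [0, 2, 2, 2, 5, 9, 10, 13, 13, 19]
ends:   [3, 3, 4, 5, 8, 11, 12, 14, 15, 20]
s0→1 s2→2 s2→3 s2→4  — peak 4.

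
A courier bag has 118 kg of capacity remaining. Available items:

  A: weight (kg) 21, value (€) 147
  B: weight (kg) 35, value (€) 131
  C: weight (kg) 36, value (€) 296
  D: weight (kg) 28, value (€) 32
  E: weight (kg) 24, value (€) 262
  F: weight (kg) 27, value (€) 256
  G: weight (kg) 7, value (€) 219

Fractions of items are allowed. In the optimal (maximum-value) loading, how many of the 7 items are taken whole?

5

Sort by value per unit weight and fill in that order.
Order: G (219/7=31.29) > E (262/24=10.92) > F (256/27=9.48) > C (296/36=8.22) > A (147/21=7.00) > B (131/35=3.74) > D (32/28=1.14)
Fill: take G (7 @ 219) → take E (24 @ 262) → take F (27 @ 256) → take C (36 @ 296) → take A (21 @ 147) → take 3/35 of B → 11.23; 118/118 used.
5 item(s) taken whole; one partial (take 3/35 of B).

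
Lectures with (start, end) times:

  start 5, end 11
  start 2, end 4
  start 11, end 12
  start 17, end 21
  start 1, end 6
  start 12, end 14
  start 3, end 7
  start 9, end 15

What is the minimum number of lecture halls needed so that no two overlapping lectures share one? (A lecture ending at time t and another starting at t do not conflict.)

Count concurrent intervals with a sweep; the peak is the room count.
Events (time:±→running): 1:+→1 2:+→2 3:+→3 … peak 3.

3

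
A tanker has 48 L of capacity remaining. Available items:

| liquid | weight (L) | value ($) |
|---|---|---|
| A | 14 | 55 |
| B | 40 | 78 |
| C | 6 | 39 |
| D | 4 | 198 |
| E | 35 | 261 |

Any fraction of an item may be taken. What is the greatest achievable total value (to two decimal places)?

Sort by value per unit weight and fill in that order.
Ratios (sorted): D 49.50, E 7.46, C 6.50, A 3.93, B 1.95
take D (4 @ 198); take E (35 @ 261); take C (6 @ 39); take 3/14 of A → 11.79. Capacity used 48/48.
Total value = 509.79

509.79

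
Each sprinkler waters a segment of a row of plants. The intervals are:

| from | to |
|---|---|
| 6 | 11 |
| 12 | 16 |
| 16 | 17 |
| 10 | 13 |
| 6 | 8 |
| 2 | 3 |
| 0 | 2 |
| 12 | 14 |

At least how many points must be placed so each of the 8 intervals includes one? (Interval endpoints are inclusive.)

Process intervals by earliest right end; each time one isn't hit yet, stab at its right endpoint.
By right end: [0,2]  [2,3]  [6,8]  [6,11]  [10,13]  [12,14]  [12,16]  [16,17]
[0,2] uncovered → point at 2; [6,8] uncovered → point at 8; [10,13] uncovered → point at 13; [16,17] uncovered → point at 17.
Points: 2, 8, 13, 17 (4 total).

4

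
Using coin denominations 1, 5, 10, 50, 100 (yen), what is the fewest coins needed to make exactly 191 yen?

7

191 − 1×100→91 − 1×50→41 − 4×10→1 − 1×1→0
Total coins = 1 + 1 + 4 + 1 = 7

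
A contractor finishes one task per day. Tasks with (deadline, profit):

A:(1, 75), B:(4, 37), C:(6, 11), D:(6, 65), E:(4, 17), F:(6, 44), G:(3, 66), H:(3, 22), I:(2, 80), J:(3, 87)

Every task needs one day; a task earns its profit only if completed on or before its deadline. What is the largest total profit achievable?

Take jobs in profit order; each goes to the latest open slot no later than its deadline.
By profit: J(d3,87), I(d2,80), A(d1,75), G(d3,66), D(d6,65), F(d6,44), B(d4,37), H(d3,22), E(d4,17), C(d6,11)
J→slot 3; I→slot 2; A→slot 1; G skipped; D→slot 6; F→slot 5; B→slot 4; H skipped; E skipped; C skipped.
Profit = 75 + 80 + 87 + 37 + 44 + 65 = 388

388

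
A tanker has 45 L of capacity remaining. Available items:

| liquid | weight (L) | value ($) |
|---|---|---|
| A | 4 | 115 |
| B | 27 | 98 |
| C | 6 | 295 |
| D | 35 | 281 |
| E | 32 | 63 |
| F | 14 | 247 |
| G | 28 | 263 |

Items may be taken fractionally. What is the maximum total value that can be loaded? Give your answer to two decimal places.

854.25

Sort by value per unit weight and fill in that order.
Order: C (295/6=49.17) > A (115/4=28.75) > F (247/14=17.64) > G (263/28=9.39) > D (281/35=8.03) > B (98/27=3.63) > E (63/32=1.97)
Fill: take C (6 @ 295) → take A (4 @ 115) → take F (14 @ 247) → take 21/28 of G → 197.25; 45/45 used.
Total value = 854.25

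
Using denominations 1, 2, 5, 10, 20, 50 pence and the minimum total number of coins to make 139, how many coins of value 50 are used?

Use the largest denomination that fits, subtract, and repeat.
139 = 2×50 + 1×20 + 1×10 + 1×5 + 2×2
Count of 50: 2

2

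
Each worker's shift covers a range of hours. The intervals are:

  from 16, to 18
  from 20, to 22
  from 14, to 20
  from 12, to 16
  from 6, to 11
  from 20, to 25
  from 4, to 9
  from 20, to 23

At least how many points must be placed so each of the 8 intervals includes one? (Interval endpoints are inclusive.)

Sort by right endpoint; whenever an interval is uncovered, place a point at its right end.
Sorted: [4,9] [6,11] [12,16] [16,18] [14,20] [20,22] [20,23] [20,25]
{[4,9],[6,11]} hit by 9; {[12,16],[16,18],[14,20]} hit by 16; {[20,22],[20,23],[20,25]} hit by 22.
Points: 9, 16, 22 (3 total).

3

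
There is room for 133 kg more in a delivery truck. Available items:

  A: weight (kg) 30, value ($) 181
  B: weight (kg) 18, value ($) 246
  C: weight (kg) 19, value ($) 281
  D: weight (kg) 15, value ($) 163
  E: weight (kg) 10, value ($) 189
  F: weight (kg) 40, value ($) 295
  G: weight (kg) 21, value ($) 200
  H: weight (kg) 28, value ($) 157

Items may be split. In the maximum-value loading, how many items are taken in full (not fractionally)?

6

Order: E (189/10=18.90) > C (281/19=14.79) > B (246/18=13.67) > D (163/15=10.87) > G (200/21=9.52) > F (295/40=7.38) > A (181/30=6.03) > H (157/28=5.61)
Fill: take E (10 @ 189) → take C (19 @ 281) → take B (18 @ 246) → take D (15 @ 163) → take G (21 @ 200) → take F (40 @ 295) → take 10/30 of A → 60.33; 133/133 used.
6 item(s) taken whole; one partial (take 10/30 of A).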